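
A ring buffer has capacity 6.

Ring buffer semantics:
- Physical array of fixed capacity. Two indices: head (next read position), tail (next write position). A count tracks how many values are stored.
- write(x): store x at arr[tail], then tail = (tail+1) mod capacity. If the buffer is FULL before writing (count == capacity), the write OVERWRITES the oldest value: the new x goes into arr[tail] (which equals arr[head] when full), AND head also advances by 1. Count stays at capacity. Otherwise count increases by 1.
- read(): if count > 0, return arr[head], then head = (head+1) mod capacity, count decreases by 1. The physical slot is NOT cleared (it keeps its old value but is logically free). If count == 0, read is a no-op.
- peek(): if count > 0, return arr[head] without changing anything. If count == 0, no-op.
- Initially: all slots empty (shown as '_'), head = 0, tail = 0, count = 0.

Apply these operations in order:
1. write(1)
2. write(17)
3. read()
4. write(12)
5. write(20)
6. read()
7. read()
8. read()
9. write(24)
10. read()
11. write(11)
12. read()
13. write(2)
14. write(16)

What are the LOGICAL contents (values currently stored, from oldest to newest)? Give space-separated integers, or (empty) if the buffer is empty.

After op 1 (write(1)): arr=[1 _ _ _ _ _] head=0 tail=1 count=1
After op 2 (write(17)): arr=[1 17 _ _ _ _] head=0 tail=2 count=2
After op 3 (read()): arr=[1 17 _ _ _ _] head=1 tail=2 count=1
After op 4 (write(12)): arr=[1 17 12 _ _ _] head=1 tail=3 count=2
After op 5 (write(20)): arr=[1 17 12 20 _ _] head=1 tail=4 count=3
After op 6 (read()): arr=[1 17 12 20 _ _] head=2 tail=4 count=2
After op 7 (read()): arr=[1 17 12 20 _ _] head=3 tail=4 count=1
After op 8 (read()): arr=[1 17 12 20 _ _] head=4 tail=4 count=0
After op 9 (write(24)): arr=[1 17 12 20 24 _] head=4 tail=5 count=1
After op 10 (read()): arr=[1 17 12 20 24 _] head=5 tail=5 count=0
After op 11 (write(11)): arr=[1 17 12 20 24 11] head=5 tail=0 count=1
After op 12 (read()): arr=[1 17 12 20 24 11] head=0 tail=0 count=0
After op 13 (write(2)): arr=[2 17 12 20 24 11] head=0 tail=1 count=1
After op 14 (write(16)): arr=[2 16 12 20 24 11] head=0 tail=2 count=2

Answer: 2 16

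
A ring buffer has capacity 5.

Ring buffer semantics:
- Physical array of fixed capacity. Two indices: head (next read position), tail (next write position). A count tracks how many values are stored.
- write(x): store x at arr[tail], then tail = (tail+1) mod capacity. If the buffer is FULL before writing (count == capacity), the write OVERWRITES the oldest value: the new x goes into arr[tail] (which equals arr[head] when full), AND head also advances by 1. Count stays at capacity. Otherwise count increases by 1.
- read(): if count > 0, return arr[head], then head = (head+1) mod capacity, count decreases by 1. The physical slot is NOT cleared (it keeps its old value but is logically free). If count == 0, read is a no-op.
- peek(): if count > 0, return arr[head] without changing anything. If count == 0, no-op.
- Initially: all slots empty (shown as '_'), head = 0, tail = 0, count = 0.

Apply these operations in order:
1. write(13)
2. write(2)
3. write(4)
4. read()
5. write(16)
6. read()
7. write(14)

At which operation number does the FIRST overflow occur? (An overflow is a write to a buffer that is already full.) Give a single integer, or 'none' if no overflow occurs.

After op 1 (write(13)): arr=[13 _ _ _ _] head=0 tail=1 count=1
After op 2 (write(2)): arr=[13 2 _ _ _] head=0 tail=2 count=2
After op 3 (write(4)): arr=[13 2 4 _ _] head=0 tail=3 count=3
After op 4 (read()): arr=[13 2 4 _ _] head=1 tail=3 count=2
After op 5 (write(16)): arr=[13 2 4 16 _] head=1 tail=4 count=3
After op 6 (read()): arr=[13 2 4 16 _] head=2 tail=4 count=2
After op 7 (write(14)): arr=[13 2 4 16 14] head=2 tail=0 count=3

Answer: none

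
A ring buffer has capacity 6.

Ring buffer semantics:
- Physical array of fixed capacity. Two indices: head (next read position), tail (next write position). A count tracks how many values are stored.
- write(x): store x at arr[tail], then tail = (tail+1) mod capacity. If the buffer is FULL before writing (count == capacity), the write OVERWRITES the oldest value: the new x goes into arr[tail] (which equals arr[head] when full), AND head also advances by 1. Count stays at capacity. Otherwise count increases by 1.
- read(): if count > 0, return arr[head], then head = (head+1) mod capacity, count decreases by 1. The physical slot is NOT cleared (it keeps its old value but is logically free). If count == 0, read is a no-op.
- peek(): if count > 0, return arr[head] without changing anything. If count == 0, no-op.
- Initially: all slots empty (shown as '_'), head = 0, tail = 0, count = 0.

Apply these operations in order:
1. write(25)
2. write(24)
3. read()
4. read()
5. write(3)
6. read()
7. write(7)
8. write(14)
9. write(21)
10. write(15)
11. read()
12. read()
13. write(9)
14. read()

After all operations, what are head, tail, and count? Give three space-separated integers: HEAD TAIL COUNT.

Answer: 0 2 2

Derivation:
After op 1 (write(25)): arr=[25 _ _ _ _ _] head=0 tail=1 count=1
After op 2 (write(24)): arr=[25 24 _ _ _ _] head=0 tail=2 count=2
After op 3 (read()): arr=[25 24 _ _ _ _] head=1 tail=2 count=1
After op 4 (read()): arr=[25 24 _ _ _ _] head=2 tail=2 count=0
After op 5 (write(3)): arr=[25 24 3 _ _ _] head=2 tail=3 count=1
After op 6 (read()): arr=[25 24 3 _ _ _] head=3 tail=3 count=0
After op 7 (write(7)): arr=[25 24 3 7 _ _] head=3 tail=4 count=1
After op 8 (write(14)): arr=[25 24 3 7 14 _] head=3 tail=5 count=2
After op 9 (write(21)): arr=[25 24 3 7 14 21] head=3 tail=0 count=3
After op 10 (write(15)): arr=[15 24 3 7 14 21] head=3 tail=1 count=4
After op 11 (read()): arr=[15 24 3 7 14 21] head=4 tail=1 count=3
After op 12 (read()): arr=[15 24 3 7 14 21] head=5 tail=1 count=2
After op 13 (write(9)): arr=[15 9 3 7 14 21] head=5 tail=2 count=3
After op 14 (read()): arr=[15 9 3 7 14 21] head=0 tail=2 count=2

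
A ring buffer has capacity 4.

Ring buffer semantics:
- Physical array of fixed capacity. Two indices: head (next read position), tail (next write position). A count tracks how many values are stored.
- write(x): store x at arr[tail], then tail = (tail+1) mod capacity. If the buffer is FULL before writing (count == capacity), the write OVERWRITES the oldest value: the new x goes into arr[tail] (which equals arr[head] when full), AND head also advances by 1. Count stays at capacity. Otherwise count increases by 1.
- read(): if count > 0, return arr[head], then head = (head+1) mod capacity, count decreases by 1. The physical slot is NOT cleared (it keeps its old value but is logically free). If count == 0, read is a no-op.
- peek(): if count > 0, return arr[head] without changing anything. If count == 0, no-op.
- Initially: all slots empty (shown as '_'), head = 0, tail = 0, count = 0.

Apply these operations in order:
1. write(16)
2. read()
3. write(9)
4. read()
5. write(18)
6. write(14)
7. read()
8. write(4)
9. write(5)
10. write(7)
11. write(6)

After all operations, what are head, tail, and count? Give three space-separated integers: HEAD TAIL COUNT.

Answer: 0 0 4

Derivation:
After op 1 (write(16)): arr=[16 _ _ _] head=0 tail=1 count=1
After op 2 (read()): arr=[16 _ _ _] head=1 tail=1 count=0
After op 3 (write(9)): arr=[16 9 _ _] head=1 tail=2 count=1
After op 4 (read()): arr=[16 9 _ _] head=2 tail=2 count=0
After op 5 (write(18)): arr=[16 9 18 _] head=2 tail=3 count=1
After op 6 (write(14)): arr=[16 9 18 14] head=2 tail=0 count=2
After op 7 (read()): arr=[16 9 18 14] head=3 tail=0 count=1
After op 8 (write(4)): arr=[4 9 18 14] head=3 tail=1 count=2
After op 9 (write(5)): arr=[4 5 18 14] head=3 tail=2 count=3
After op 10 (write(7)): arr=[4 5 7 14] head=3 tail=3 count=4
After op 11 (write(6)): arr=[4 5 7 6] head=0 tail=0 count=4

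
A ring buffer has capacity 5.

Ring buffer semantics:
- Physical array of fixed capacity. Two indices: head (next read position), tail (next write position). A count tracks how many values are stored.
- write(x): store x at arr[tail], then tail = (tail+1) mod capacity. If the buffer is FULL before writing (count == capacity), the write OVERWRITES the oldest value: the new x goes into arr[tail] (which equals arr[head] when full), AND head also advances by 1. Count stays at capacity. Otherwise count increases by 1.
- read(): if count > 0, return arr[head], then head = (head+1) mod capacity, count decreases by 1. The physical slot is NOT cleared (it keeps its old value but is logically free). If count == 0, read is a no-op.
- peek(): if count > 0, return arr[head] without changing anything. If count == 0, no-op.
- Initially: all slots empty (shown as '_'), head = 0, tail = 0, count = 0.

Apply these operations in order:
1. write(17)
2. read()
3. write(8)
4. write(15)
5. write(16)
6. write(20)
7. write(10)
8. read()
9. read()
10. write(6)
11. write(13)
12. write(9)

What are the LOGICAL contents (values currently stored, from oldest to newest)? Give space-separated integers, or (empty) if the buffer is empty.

After op 1 (write(17)): arr=[17 _ _ _ _] head=0 tail=1 count=1
After op 2 (read()): arr=[17 _ _ _ _] head=1 tail=1 count=0
After op 3 (write(8)): arr=[17 8 _ _ _] head=1 tail=2 count=1
After op 4 (write(15)): arr=[17 8 15 _ _] head=1 tail=3 count=2
After op 5 (write(16)): arr=[17 8 15 16 _] head=1 tail=4 count=3
After op 6 (write(20)): arr=[17 8 15 16 20] head=1 tail=0 count=4
After op 7 (write(10)): arr=[10 8 15 16 20] head=1 tail=1 count=5
After op 8 (read()): arr=[10 8 15 16 20] head=2 tail=1 count=4
After op 9 (read()): arr=[10 8 15 16 20] head=3 tail=1 count=3
After op 10 (write(6)): arr=[10 6 15 16 20] head=3 tail=2 count=4
After op 11 (write(13)): arr=[10 6 13 16 20] head=3 tail=3 count=5
After op 12 (write(9)): arr=[10 6 13 9 20] head=4 tail=4 count=5

Answer: 20 10 6 13 9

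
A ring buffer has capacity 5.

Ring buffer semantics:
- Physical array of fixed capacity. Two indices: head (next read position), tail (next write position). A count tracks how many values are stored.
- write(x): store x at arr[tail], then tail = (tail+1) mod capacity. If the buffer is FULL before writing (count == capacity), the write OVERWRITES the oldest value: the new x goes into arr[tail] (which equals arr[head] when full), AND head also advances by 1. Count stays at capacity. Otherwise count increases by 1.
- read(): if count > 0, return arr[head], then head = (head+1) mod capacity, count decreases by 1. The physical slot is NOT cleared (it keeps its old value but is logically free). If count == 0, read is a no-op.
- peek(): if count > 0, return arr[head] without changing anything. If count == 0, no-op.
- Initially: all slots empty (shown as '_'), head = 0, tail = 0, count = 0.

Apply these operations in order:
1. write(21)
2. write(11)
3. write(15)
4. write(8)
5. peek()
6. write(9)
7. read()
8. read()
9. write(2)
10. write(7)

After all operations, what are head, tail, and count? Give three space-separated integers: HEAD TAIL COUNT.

Answer: 2 2 5

Derivation:
After op 1 (write(21)): arr=[21 _ _ _ _] head=0 tail=1 count=1
After op 2 (write(11)): arr=[21 11 _ _ _] head=0 tail=2 count=2
After op 3 (write(15)): arr=[21 11 15 _ _] head=0 tail=3 count=3
After op 4 (write(8)): arr=[21 11 15 8 _] head=0 tail=4 count=4
After op 5 (peek()): arr=[21 11 15 8 _] head=0 tail=4 count=4
After op 6 (write(9)): arr=[21 11 15 8 9] head=0 tail=0 count=5
After op 7 (read()): arr=[21 11 15 8 9] head=1 tail=0 count=4
After op 8 (read()): arr=[21 11 15 8 9] head=2 tail=0 count=3
After op 9 (write(2)): arr=[2 11 15 8 9] head=2 tail=1 count=4
After op 10 (write(7)): arr=[2 7 15 8 9] head=2 tail=2 count=5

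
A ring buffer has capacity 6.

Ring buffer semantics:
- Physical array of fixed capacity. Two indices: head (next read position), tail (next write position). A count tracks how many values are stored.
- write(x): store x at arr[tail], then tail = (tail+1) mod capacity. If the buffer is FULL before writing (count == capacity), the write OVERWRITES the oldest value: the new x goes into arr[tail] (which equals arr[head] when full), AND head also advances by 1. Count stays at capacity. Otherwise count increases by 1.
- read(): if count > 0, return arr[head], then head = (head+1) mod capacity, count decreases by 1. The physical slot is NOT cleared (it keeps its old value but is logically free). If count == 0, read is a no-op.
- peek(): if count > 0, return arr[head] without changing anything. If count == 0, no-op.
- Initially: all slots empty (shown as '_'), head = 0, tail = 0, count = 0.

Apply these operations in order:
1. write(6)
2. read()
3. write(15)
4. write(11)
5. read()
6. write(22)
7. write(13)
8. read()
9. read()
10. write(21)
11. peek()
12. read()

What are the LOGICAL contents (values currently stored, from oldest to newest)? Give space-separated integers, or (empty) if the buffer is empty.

After op 1 (write(6)): arr=[6 _ _ _ _ _] head=0 tail=1 count=1
After op 2 (read()): arr=[6 _ _ _ _ _] head=1 tail=1 count=0
After op 3 (write(15)): arr=[6 15 _ _ _ _] head=1 tail=2 count=1
After op 4 (write(11)): arr=[6 15 11 _ _ _] head=1 tail=3 count=2
After op 5 (read()): arr=[6 15 11 _ _ _] head=2 tail=3 count=1
After op 6 (write(22)): arr=[6 15 11 22 _ _] head=2 tail=4 count=2
After op 7 (write(13)): arr=[6 15 11 22 13 _] head=2 tail=5 count=3
After op 8 (read()): arr=[6 15 11 22 13 _] head=3 tail=5 count=2
After op 9 (read()): arr=[6 15 11 22 13 _] head=4 tail=5 count=1
After op 10 (write(21)): arr=[6 15 11 22 13 21] head=4 tail=0 count=2
After op 11 (peek()): arr=[6 15 11 22 13 21] head=4 tail=0 count=2
After op 12 (read()): arr=[6 15 11 22 13 21] head=5 tail=0 count=1

Answer: 21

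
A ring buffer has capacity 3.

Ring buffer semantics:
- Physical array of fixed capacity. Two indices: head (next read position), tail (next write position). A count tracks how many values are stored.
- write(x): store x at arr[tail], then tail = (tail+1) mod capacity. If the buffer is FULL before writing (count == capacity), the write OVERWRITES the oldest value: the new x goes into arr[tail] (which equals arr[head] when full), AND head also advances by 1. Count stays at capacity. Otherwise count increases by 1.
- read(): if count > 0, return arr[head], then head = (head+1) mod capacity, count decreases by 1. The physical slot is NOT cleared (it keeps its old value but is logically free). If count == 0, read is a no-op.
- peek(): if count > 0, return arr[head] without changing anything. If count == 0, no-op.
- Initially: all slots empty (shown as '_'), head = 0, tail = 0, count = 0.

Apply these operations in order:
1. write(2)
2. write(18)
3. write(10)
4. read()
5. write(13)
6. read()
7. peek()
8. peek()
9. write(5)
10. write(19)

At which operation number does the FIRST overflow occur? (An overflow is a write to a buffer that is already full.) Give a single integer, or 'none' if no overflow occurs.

Answer: 10

Derivation:
After op 1 (write(2)): arr=[2 _ _] head=0 tail=1 count=1
After op 2 (write(18)): arr=[2 18 _] head=0 tail=2 count=2
After op 3 (write(10)): arr=[2 18 10] head=0 tail=0 count=3
After op 4 (read()): arr=[2 18 10] head=1 tail=0 count=2
After op 5 (write(13)): arr=[13 18 10] head=1 tail=1 count=3
After op 6 (read()): arr=[13 18 10] head=2 tail=1 count=2
After op 7 (peek()): arr=[13 18 10] head=2 tail=1 count=2
After op 8 (peek()): arr=[13 18 10] head=2 tail=1 count=2
After op 9 (write(5)): arr=[13 5 10] head=2 tail=2 count=3
After op 10 (write(19)): arr=[13 5 19] head=0 tail=0 count=3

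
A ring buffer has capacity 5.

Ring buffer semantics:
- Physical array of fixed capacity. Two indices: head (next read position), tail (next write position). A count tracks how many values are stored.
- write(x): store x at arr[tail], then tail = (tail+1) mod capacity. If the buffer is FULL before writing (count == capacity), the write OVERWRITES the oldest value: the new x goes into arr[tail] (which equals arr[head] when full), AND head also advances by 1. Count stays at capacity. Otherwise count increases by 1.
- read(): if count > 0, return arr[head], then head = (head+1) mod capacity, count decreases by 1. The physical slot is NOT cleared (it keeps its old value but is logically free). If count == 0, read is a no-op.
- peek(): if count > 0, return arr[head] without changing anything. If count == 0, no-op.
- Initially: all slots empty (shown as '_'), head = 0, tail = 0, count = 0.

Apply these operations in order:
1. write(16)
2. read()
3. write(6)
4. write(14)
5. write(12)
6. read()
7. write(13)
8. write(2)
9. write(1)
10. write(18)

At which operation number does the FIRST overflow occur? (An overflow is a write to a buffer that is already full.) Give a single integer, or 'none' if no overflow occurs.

After op 1 (write(16)): arr=[16 _ _ _ _] head=0 tail=1 count=1
After op 2 (read()): arr=[16 _ _ _ _] head=1 tail=1 count=0
After op 3 (write(6)): arr=[16 6 _ _ _] head=1 tail=2 count=1
After op 4 (write(14)): arr=[16 6 14 _ _] head=1 tail=3 count=2
After op 5 (write(12)): arr=[16 6 14 12 _] head=1 tail=4 count=3
After op 6 (read()): arr=[16 6 14 12 _] head=2 tail=4 count=2
After op 7 (write(13)): arr=[16 6 14 12 13] head=2 tail=0 count=3
After op 8 (write(2)): arr=[2 6 14 12 13] head=2 tail=1 count=4
After op 9 (write(1)): arr=[2 1 14 12 13] head=2 tail=2 count=5
After op 10 (write(18)): arr=[2 1 18 12 13] head=3 tail=3 count=5

Answer: 10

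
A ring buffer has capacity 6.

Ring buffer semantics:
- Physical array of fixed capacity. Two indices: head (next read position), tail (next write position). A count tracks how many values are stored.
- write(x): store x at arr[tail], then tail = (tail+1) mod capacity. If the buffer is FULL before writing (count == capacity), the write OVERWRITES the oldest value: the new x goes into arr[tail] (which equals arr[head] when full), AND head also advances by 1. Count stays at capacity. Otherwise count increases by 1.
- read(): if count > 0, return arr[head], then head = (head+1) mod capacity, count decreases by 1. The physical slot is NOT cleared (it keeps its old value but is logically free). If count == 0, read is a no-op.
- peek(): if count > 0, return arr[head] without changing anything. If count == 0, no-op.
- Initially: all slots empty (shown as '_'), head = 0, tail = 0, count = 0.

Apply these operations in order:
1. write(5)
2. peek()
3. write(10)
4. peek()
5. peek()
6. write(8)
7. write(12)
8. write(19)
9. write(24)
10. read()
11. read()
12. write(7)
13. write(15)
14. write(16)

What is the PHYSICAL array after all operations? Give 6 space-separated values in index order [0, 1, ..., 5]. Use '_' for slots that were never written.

After op 1 (write(5)): arr=[5 _ _ _ _ _] head=0 tail=1 count=1
After op 2 (peek()): arr=[5 _ _ _ _ _] head=0 tail=1 count=1
After op 3 (write(10)): arr=[5 10 _ _ _ _] head=0 tail=2 count=2
After op 4 (peek()): arr=[5 10 _ _ _ _] head=0 tail=2 count=2
After op 5 (peek()): arr=[5 10 _ _ _ _] head=0 tail=2 count=2
After op 6 (write(8)): arr=[5 10 8 _ _ _] head=0 tail=3 count=3
After op 7 (write(12)): arr=[5 10 8 12 _ _] head=0 tail=4 count=4
After op 8 (write(19)): arr=[5 10 8 12 19 _] head=0 tail=5 count=5
After op 9 (write(24)): arr=[5 10 8 12 19 24] head=0 tail=0 count=6
After op 10 (read()): arr=[5 10 8 12 19 24] head=1 tail=0 count=5
After op 11 (read()): arr=[5 10 8 12 19 24] head=2 tail=0 count=4
After op 12 (write(7)): arr=[7 10 8 12 19 24] head=2 tail=1 count=5
After op 13 (write(15)): arr=[7 15 8 12 19 24] head=2 tail=2 count=6
After op 14 (write(16)): arr=[7 15 16 12 19 24] head=3 tail=3 count=6

Answer: 7 15 16 12 19 24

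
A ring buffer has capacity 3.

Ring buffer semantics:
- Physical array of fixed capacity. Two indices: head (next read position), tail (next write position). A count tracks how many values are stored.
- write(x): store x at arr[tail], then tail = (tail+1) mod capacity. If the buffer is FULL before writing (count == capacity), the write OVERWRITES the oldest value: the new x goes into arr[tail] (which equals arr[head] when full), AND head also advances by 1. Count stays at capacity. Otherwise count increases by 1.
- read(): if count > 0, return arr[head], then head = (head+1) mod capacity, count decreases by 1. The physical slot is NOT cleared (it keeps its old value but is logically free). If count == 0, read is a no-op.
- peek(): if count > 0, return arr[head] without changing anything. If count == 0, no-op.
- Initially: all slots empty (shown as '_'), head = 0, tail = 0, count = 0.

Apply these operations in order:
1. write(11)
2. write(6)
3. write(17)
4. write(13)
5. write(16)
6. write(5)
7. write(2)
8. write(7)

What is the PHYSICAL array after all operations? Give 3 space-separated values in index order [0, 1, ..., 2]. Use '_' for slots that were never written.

After op 1 (write(11)): arr=[11 _ _] head=0 tail=1 count=1
After op 2 (write(6)): arr=[11 6 _] head=0 tail=2 count=2
After op 3 (write(17)): arr=[11 6 17] head=0 tail=0 count=3
After op 4 (write(13)): arr=[13 6 17] head=1 tail=1 count=3
After op 5 (write(16)): arr=[13 16 17] head=2 tail=2 count=3
After op 6 (write(5)): arr=[13 16 5] head=0 tail=0 count=3
After op 7 (write(2)): arr=[2 16 5] head=1 tail=1 count=3
After op 8 (write(7)): arr=[2 7 5] head=2 tail=2 count=3

Answer: 2 7 5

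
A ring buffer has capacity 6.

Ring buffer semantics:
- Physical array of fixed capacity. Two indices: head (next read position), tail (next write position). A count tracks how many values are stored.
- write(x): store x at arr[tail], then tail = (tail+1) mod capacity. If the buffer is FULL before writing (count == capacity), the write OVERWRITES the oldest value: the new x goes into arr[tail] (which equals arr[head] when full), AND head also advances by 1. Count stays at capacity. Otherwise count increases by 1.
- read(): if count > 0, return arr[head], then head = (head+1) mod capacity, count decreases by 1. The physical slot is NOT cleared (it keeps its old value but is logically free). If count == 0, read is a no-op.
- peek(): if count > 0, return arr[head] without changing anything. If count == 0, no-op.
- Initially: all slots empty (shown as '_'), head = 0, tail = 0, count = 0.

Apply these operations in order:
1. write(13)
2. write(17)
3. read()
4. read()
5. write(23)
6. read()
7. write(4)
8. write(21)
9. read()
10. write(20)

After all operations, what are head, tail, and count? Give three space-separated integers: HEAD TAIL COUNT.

After op 1 (write(13)): arr=[13 _ _ _ _ _] head=0 tail=1 count=1
After op 2 (write(17)): arr=[13 17 _ _ _ _] head=0 tail=2 count=2
After op 3 (read()): arr=[13 17 _ _ _ _] head=1 tail=2 count=1
After op 4 (read()): arr=[13 17 _ _ _ _] head=2 tail=2 count=0
After op 5 (write(23)): arr=[13 17 23 _ _ _] head=2 tail=3 count=1
After op 6 (read()): arr=[13 17 23 _ _ _] head=3 tail=3 count=0
After op 7 (write(4)): arr=[13 17 23 4 _ _] head=3 tail=4 count=1
After op 8 (write(21)): arr=[13 17 23 4 21 _] head=3 tail=5 count=2
After op 9 (read()): arr=[13 17 23 4 21 _] head=4 tail=5 count=1
After op 10 (write(20)): arr=[13 17 23 4 21 20] head=4 tail=0 count=2

Answer: 4 0 2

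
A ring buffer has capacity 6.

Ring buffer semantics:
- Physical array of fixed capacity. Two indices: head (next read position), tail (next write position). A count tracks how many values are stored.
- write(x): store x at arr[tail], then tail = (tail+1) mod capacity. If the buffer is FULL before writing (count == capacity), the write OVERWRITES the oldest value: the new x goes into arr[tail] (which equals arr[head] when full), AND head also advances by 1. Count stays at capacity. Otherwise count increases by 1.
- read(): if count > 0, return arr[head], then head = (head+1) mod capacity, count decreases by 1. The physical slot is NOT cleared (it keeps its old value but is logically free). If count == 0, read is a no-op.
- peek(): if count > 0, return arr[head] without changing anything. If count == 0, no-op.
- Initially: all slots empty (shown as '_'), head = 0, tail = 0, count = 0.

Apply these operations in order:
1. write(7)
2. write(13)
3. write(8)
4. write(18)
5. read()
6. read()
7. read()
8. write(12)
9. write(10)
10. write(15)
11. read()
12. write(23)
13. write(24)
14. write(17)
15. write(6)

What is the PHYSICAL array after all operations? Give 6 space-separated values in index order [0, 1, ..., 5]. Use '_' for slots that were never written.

Answer: 15 23 24 17 6 10

Derivation:
After op 1 (write(7)): arr=[7 _ _ _ _ _] head=0 tail=1 count=1
After op 2 (write(13)): arr=[7 13 _ _ _ _] head=0 tail=2 count=2
After op 3 (write(8)): arr=[7 13 8 _ _ _] head=0 tail=3 count=3
After op 4 (write(18)): arr=[7 13 8 18 _ _] head=0 tail=4 count=4
After op 5 (read()): arr=[7 13 8 18 _ _] head=1 tail=4 count=3
After op 6 (read()): arr=[7 13 8 18 _ _] head=2 tail=4 count=2
After op 7 (read()): arr=[7 13 8 18 _ _] head=3 tail=4 count=1
After op 8 (write(12)): arr=[7 13 8 18 12 _] head=3 tail=5 count=2
After op 9 (write(10)): arr=[7 13 8 18 12 10] head=3 tail=0 count=3
After op 10 (write(15)): arr=[15 13 8 18 12 10] head=3 tail=1 count=4
After op 11 (read()): arr=[15 13 8 18 12 10] head=4 tail=1 count=3
After op 12 (write(23)): arr=[15 23 8 18 12 10] head=4 tail=2 count=4
After op 13 (write(24)): arr=[15 23 24 18 12 10] head=4 tail=3 count=5
After op 14 (write(17)): arr=[15 23 24 17 12 10] head=4 tail=4 count=6
After op 15 (write(6)): arr=[15 23 24 17 6 10] head=5 tail=5 count=6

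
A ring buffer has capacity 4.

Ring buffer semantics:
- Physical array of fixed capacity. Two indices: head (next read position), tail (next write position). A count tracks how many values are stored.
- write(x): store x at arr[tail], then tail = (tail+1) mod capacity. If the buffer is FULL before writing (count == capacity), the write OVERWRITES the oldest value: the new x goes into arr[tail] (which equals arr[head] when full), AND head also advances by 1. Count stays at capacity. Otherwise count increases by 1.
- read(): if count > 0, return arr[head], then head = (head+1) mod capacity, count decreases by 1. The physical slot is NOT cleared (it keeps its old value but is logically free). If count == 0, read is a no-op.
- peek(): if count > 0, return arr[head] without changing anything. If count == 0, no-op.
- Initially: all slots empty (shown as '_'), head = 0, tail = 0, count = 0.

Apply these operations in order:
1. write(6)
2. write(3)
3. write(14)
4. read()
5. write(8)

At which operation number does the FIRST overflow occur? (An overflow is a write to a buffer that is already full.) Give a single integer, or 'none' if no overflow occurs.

Answer: none

Derivation:
After op 1 (write(6)): arr=[6 _ _ _] head=0 tail=1 count=1
After op 2 (write(3)): arr=[6 3 _ _] head=0 tail=2 count=2
After op 3 (write(14)): arr=[6 3 14 _] head=0 tail=3 count=3
After op 4 (read()): arr=[6 3 14 _] head=1 tail=3 count=2
After op 5 (write(8)): arr=[6 3 14 8] head=1 tail=0 count=3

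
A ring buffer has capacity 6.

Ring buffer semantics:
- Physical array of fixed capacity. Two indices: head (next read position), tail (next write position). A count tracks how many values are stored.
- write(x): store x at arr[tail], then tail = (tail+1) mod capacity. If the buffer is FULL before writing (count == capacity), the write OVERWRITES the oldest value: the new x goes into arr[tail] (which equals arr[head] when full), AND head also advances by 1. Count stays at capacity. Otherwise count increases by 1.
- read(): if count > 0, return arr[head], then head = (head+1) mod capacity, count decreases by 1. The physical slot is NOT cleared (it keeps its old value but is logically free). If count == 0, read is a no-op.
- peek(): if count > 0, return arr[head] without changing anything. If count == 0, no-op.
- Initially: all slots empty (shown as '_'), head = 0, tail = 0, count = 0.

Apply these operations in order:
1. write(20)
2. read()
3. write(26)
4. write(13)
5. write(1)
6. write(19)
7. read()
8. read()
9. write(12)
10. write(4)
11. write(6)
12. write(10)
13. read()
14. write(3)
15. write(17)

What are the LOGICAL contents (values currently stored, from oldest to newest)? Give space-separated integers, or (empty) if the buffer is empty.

Answer: 12 4 6 10 3 17

Derivation:
After op 1 (write(20)): arr=[20 _ _ _ _ _] head=0 tail=1 count=1
After op 2 (read()): arr=[20 _ _ _ _ _] head=1 tail=1 count=0
After op 3 (write(26)): arr=[20 26 _ _ _ _] head=1 tail=2 count=1
After op 4 (write(13)): arr=[20 26 13 _ _ _] head=1 tail=3 count=2
After op 5 (write(1)): arr=[20 26 13 1 _ _] head=1 tail=4 count=3
After op 6 (write(19)): arr=[20 26 13 1 19 _] head=1 tail=5 count=4
After op 7 (read()): arr=[20 26 13 1 19 _] head=2 tail=5 count=3
After op 8 (read()): arr=[20 26 13 1 19 _] head=3 tail=5 count=2
After op 9 (write(12)): arr=[20 26 13 1 19 12] head=3 tail=0 count=3
After op 10 (write(4)): arr=[4 26 13 1 19 12] head=3 tail=1 count=4
After op 11 (write(6)): arr=[4 6 13 1 19 12] head=3 tail=2 count=5
After op 12 (write(10)): arr=[4 6 10 1 19 12] head=3 tail=3 count=6
After op 13 (read()): arr=[4 6 10 1 19 12] head=4 tail=3 count=5
After op 14 (write(3)): arr=[4 6 10 3 19 12] head=4 tail=4 count=6
After op 15 (write(17)): arr=[4 6 10 3 17 12] head=5 tail=5 count=6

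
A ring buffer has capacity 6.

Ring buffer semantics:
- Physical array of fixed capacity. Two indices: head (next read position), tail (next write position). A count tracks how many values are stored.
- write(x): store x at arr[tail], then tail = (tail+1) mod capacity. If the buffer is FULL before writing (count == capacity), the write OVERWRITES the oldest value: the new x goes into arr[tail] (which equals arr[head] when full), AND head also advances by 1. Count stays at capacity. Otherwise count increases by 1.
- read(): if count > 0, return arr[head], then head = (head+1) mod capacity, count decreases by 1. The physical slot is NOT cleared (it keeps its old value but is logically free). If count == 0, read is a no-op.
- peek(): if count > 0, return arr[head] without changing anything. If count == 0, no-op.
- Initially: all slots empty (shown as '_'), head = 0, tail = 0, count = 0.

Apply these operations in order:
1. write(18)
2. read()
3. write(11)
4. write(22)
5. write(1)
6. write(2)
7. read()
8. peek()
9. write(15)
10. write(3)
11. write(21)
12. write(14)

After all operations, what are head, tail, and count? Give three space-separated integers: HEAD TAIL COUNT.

Answer: 3 3 6

Derivation:
After op 1 (write(18)): arr=[18 _ _ _ _ _] head=0 tail=1 count=1
After op 2 (read()): arr=[18 _ _ _ _ _] head=1 tail=1 count=0
After op 3 (write(11)): arr=[18 11 _ _ _ _] head=1 tail=2 count=1
After op 4 (write(22)): arr=[18 11 22 _ _ _] head=1 tail=3 count=2
After op 5 (write(1)): arr=[18 11 22 1 _ _] head=1 tail=4 count=3
After op 6 (write(2)): arr=[18 11 22 1 2 _] head=1 tail=5 count=4
After op 7 (read()): arr=[18 11 22 1 2 _] head=2 tail=5 count=3
After op 8 (peek()): arr=[18 11 22 1 2 _] head=2 tail=5 count=3
After op 9 (write(15)): arr=[18 11 22 1 2 15] head=2 tail=0 count=4
After op 10 (write(3)): arr=[3 11 22 1 2 15] head=2 tail=1 count=5
After op 11 (write(21)): arr=[3 21 22 1 2 15] head=2 tail=2 count=6
After op 12 (write(14)): arr=[3 21 14 1 2 15] head=3 tail=3 count=6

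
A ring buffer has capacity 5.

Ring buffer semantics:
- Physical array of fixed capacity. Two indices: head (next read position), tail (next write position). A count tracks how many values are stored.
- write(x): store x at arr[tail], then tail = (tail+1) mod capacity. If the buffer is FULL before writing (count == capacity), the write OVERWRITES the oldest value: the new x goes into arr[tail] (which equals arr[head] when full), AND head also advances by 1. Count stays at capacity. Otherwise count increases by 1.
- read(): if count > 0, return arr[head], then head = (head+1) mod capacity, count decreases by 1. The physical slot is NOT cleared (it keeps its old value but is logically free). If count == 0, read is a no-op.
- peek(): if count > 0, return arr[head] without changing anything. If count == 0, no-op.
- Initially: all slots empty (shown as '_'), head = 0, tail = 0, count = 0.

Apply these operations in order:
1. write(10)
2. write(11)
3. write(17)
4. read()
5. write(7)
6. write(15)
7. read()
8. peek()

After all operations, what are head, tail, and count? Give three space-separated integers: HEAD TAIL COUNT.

Answer: 2 0 3

Derivation:
After op 1 (write(10)): arr=[10 _ _ _ _] head=0 tail=1 count=1
After op 2 (write(11)): arr=[10 11 _ _ _] head=0 tail=2 count=2
After op 3 (write(17)): arr=[10 11 17 _ _] head=0 tail=3 count=3
After op 4 (read()): arr=[10 11 17 _ _] head=1 tail=3 count=2
After op 5 (write(7)): arr=[10 11 17 7 _] head=1 tail=4 count=3
After op 6 (write(15)): arr=[10 11 17 7 15] head=1 tail=0 count=4
After op 7 (read()): arr=[10 11 17 7 15] head=2 tail=0 count=3
After op 8 (peek()): arr=[10 11 17 7 15] head=2 tail=0 count=3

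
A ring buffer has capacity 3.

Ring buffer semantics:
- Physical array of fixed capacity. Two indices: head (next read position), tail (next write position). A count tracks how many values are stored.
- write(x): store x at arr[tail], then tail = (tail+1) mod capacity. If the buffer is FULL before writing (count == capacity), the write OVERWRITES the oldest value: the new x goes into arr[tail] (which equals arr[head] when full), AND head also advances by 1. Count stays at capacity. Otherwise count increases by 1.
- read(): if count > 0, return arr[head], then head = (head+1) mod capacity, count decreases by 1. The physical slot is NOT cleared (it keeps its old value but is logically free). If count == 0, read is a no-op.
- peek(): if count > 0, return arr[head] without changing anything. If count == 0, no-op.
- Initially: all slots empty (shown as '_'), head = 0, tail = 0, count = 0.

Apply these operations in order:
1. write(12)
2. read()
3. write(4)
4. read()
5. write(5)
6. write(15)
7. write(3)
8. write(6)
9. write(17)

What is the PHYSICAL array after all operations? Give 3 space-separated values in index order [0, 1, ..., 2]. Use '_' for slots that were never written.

Answer: 17 3 6

Derivation:
After op 1 (write(12)): arr=[12 _ _] head=0 tail=1 count=1
After op 2 (read()): arr=[12 _ _] head=1 tail=1 count=0
After op 3 (write(4)): arr=[12 4 _] head=1 tail=2 count=1
After op 4 (read()): arr=[12 4 _] head=2 tail=2 count=0
After op 5 (write(5)): arr=[12 4 5] head=2 tail=0 count=1
After op 6 (write(15)): arr=[15 4 5] head=2 tail=1 count=2
After op 7 (write(3)): arr=[15 3 5] head=2 tail=2 count=3
After op 8 (write(6)): arr=[15 3 6] head=0 tail=0 count=3
After op 9 (write(17)): arr=[17 3 6] head=1 tail=1 count=3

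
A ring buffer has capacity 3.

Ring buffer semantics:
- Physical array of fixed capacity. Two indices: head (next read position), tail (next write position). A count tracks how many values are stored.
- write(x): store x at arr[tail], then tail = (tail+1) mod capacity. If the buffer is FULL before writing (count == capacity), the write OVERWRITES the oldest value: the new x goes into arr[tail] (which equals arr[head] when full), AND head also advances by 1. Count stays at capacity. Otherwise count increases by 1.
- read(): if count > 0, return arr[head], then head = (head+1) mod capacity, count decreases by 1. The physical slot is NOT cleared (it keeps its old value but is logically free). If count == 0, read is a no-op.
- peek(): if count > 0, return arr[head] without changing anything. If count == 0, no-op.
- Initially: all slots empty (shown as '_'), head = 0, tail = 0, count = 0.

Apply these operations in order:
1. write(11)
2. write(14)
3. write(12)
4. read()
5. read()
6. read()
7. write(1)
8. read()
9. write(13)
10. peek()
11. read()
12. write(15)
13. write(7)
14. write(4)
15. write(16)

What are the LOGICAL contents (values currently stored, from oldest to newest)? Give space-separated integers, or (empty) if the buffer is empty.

Answer: 7 4 16

Derivation:
After op 1 (write(11)): arr=[11 _ _] head=0 tail=1 count=1
After op 2 (write(14)): arr=[11 14 _] head=0 tail=2 count=2
After op 3 (write(12)): arr=[11 14 12] head=0 tail=0 count=3
After op 4 (read()): arr=[11 14 12] head=1 tail=0 count=2
After op 5 (read()): arr=[11 14 12] head=2 tail=0 count=1
After op 6 (read()): arr=[11 14 12] head=0 tail=0 count=0
After op 7 (write(1)): arr=[1 14 12] head=0 tail=1 count=1
After op 8 (read()): arr=[1 14 12] head=1 tail=1 count=0
After op 9 (write(13)): arr=[1 13 12] head=1 tail=2 count=1
After op 10 (peek()): arr=[1 13 12] head=1 tail=2 count=1
After op 11 (read()): arr=[1 13 12] head=2 tail=2 count=0
After op 12 (write(15)): arr=[1 13 15] head=2 tail=0 count=1
After op 13 (write(7)): arr=[7 13 15] head=2 tail=1 count=2
After op 14 (write(4)): arr=[7 4 15] head=2 tail=2 count=3
After op 15 (write(16)): arr=[7 4 16] head=0 tail=0 count=3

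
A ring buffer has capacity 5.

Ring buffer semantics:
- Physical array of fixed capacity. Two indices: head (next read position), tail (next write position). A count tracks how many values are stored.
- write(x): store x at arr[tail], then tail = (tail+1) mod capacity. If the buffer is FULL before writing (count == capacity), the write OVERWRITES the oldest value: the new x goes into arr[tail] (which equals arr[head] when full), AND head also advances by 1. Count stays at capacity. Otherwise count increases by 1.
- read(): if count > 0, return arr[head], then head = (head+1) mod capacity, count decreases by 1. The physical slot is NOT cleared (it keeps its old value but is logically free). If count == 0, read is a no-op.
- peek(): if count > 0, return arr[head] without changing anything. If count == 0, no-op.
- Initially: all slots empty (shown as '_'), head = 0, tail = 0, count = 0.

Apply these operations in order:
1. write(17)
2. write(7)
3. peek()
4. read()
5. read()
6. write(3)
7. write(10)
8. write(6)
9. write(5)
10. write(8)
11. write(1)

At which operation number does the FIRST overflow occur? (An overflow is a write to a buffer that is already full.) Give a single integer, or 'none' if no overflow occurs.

Answer: 11

Derivation:
After op 1 (write(17)): arr=[17 _ _ _ _] head=0 tail=1 count=1
After op 2 (write(7)): arr=[17 7 _ _ _] head=0 tail=2 count=2
After op 3 (peek()): arr=[17 7 _ _ _] head=0 tail=2 count=2
After op 4 (read()): arr=[17 7 _ _ _] head=1 tail=2 count=1
After op 5 (read()): arr=[17 7 _ _ _] head=2 tail=2 count=0
After op 6 (write(3)): arr=[17 7 3 _ _] head=2 tail=3 count=1
After op 7 (write(10)): arr=[17 7 3 10 _] head=2 tail=4 count=2
After op 8 (write(6)): arr=[17 7 3 10 6] head=2 tail=0 count=3
After op 9 (write(5)): arr=[5 7 3 10 6] head=2 tail=1 count=4
After op 10 (write(8)): arr=[5 8 3 10 6] head=2 tail=2 count=5
After op 11 (write(1)): arr=[5 8 1 10 6] head=3 tail=3 count=5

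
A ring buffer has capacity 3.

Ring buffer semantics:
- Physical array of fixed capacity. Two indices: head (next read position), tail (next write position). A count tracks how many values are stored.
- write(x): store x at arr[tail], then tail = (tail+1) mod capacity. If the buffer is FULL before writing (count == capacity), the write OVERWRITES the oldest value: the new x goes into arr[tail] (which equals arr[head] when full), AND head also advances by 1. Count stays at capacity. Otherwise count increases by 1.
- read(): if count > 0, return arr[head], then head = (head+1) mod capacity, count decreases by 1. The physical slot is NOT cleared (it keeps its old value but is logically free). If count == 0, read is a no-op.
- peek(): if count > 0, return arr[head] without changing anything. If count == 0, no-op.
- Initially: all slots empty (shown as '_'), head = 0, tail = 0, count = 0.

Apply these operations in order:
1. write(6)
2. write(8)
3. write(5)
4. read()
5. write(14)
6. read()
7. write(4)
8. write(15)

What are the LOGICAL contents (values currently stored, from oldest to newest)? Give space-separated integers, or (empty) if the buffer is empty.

After op 1 (write(6)): arr=[6 _ _] head=0 tail=1 count=1
After op 2 (write(8)): arr=[6 8 _] head=0 tail=2 count=2
After op 3 (write(5)): arr=[6 8 5] head=0 tail=0 count=3
After op 4 (read()): arr=[6 8 5] head=1 tail=0 count=2
After op 5 (write(14)): arr=[14 8 5] head=1 tail=1 count=3
After op 6 (read()): arr=[14 8 5] head=2 tail=1 count=2
After op 7 (write(4)): arr=[14 4 5] head=2 tail=2 count=3
After op 8 (write(15)): arr=[14 4 15] head=0 tail=0 count=3

Answer: 14 4 15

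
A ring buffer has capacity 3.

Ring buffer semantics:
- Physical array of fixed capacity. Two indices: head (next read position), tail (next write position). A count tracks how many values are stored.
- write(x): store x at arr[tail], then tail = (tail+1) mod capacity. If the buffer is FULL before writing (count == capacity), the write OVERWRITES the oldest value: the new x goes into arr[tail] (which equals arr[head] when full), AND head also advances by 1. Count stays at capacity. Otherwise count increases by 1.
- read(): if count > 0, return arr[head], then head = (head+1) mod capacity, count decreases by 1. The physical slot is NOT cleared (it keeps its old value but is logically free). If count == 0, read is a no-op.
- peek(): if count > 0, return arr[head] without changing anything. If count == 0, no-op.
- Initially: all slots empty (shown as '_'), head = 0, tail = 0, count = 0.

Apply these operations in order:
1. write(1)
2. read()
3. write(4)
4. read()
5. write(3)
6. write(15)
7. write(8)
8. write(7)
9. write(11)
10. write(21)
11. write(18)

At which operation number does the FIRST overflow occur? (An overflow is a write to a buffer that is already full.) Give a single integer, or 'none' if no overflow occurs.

Answer: 8

Derivation:
After op 1 (write(1)): arr=[1 _ _] head=0 tail=1 count=1
After op 2 (read()): arr=[1 _ _] head=1 tail=1 count=0
After op 3 (write(4)): arr=[1 4 _] head=1 tail=2 count=1
After op 4 (read()): arr=[1 4 _] head=2 tail=2 count=0
After op 5 (write(3)): arr=[1 4 3] head=2 tail=0 count=1
After op 6 (write(15)): arr=[15 4 3] head=2 tail=1 count=2
After op 7 (write(8)): arr=[15 8 3] head=2 tail=2 count=3
After op 8 (write(7)): arr=[15 8 7] head=0 tail=0 count=3
After op 9 (write(11)): arr=[11 8 7] head=1 tail=1 count=3
After op 10 (write(21)): arr=[11 21 7] head=2 tail=2 count=3
After op 11 (write(18)): arr=[11 21 18] head=0 tail=0 count=3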